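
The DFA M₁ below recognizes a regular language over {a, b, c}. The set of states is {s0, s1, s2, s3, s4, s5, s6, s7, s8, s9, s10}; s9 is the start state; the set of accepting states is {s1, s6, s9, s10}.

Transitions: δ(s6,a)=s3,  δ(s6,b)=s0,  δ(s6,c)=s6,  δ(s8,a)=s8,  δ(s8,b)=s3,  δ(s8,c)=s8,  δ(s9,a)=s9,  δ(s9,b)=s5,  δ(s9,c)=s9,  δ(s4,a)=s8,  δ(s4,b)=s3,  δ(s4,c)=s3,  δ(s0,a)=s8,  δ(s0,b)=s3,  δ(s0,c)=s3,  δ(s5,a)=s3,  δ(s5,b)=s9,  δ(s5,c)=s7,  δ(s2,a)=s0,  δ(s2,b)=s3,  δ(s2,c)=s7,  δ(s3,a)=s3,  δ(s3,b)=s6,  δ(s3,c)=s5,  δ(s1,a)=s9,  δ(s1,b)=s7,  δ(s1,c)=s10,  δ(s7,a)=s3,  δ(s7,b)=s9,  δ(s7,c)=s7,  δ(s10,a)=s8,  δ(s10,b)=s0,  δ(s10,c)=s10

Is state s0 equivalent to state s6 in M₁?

Reachable states from the start: {s0,s3,s5,s6,s7,s8,s9}. Unreachable: {s1,s2,s4,s10} — drop them.
Initial partition by acceptance: {s6,s9} | {s0,s3,s5,s7,s8}.
On input a, block {s6,s9} splits into {s6} and {s9}.
On input b, block {s0,s3,s5,s7,s8} splits into {s0,s8} and {s5,s7} and {s3}.
Split {s0,s8} by δ(·,c) → {s0} and {s8}.
No further refinement is possible. Final partition (6 blocks): {s6} | {s0} | {s9} | {s5,s7} | {s3} | {s8}.
s0 and s6 end up in different blocks, so they are distinguishable. For instance, the string 'ε' is accepted from only s6.

No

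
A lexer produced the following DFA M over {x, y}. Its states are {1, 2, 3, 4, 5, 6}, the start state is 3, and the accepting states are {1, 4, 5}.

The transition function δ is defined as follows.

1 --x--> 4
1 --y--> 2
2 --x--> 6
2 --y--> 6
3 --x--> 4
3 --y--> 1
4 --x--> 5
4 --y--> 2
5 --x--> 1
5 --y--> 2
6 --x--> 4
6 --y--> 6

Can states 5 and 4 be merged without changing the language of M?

Every state is reachable, so we keep all 6.
Initial partition by acceptance: {1,4,5} | {2,3,6}.
Split {2,3,6} by δ(·,x) → {3,6} and {2}.
Refine {3,6} on symbol y: members go to different blocks, giving {3} and {6}.
No further refinement is possible. Final partition (4 blocks): {1,4,5} | {3} | {2} | {6}.
5 and 4 lie in the same block of the stable partition, so they are equivalent — no string distinguishes them.

Yes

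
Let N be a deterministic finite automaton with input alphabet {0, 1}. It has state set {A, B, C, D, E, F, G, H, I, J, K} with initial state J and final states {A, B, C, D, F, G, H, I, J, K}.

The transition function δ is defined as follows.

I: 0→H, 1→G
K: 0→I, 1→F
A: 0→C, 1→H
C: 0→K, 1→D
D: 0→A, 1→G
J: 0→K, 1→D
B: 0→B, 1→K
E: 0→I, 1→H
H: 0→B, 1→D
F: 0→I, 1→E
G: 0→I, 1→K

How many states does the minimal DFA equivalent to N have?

10

Every state is reachable, so we keep all 11.
P0 = {A,B,C,D,F,G,H,I,J,K} | {E}.
Split {A,B,C,D,F,G,H,I,J,K} by δ(·,1) → {A,B,C,D,G,H,I,J,K} and {F}.
Refine {A,B,C,D,G,H,I,J,K} on symbol 1: members go to different blocks, giving {A,B,C,D,G,H,I,J} and {K}.
On input 0, block {A,B,C,D,G,H,I,J} splits into {A,B,D,G,H,I} and {C,J}.
Refine {A,B,D,G,H,I} on symbol 0: members go to different blocks, giving {B,D,G,H,I} and {A}.
Refine {B,D,G,H,I} on symbol 0: members go to different blocks, giving {B,G,H,I} and {D}.
Refine {B,G,H,I} on symbol 1: members go to different blocks, giving {B,G} and {H} and {I}.
On input 0, block {B,G} splits into {B} and {G}.
The partition is now stable with 10 blocks: {B} | {E} | {F} | {K} | {C,J} | {A} | {D} | {H} | {I} | {G}.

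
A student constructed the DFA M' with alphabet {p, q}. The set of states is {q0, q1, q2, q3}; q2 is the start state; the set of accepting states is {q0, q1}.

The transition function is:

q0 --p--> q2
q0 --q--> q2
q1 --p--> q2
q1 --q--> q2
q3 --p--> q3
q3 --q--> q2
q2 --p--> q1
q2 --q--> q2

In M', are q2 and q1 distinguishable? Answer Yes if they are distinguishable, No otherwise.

Yes

Reachable states from the start: {q1,q2}. Unreachable: {q0,q3} — drop them.
Initial partition by acceptance: {q1} | {q2}.
No further refinement is possible. Final partition (2 blocks): {q1} | {q2}.
q2 and q1 end up in different blocks, so they are distinguishable. For instance, the string 'ε' is accepted from only q1.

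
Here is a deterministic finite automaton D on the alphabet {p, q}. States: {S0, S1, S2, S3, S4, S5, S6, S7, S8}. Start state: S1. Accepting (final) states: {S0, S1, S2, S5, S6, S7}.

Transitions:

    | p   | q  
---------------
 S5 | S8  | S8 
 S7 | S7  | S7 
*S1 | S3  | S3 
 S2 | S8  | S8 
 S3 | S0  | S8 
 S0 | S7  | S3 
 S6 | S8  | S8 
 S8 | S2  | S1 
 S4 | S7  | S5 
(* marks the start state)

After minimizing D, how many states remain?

6

First remove the unreachable states {S4,S5,S6}; 6 states remain.
Start with accepting vs non-accepting: {S0,S1,S2,S7} | {S3,S8}.
Refine {S0,S1,S2,S7} on symbol p: members go to different blocks, giving {S0,S7} and {S1,S2}.
On input q, block {S0,S7} splits into {S0} and {S7}.
Refine {S3,S8} on symbol p: members go to different blocks, giving {S3} and {S8}.
Split {S1,S2} by δ(·,p) → {S1} and {S2}.
No further refinement is possible. Final partition (6 blocks): {S0} | {S3} | {S1} | {S7} | {S8} | {S2}.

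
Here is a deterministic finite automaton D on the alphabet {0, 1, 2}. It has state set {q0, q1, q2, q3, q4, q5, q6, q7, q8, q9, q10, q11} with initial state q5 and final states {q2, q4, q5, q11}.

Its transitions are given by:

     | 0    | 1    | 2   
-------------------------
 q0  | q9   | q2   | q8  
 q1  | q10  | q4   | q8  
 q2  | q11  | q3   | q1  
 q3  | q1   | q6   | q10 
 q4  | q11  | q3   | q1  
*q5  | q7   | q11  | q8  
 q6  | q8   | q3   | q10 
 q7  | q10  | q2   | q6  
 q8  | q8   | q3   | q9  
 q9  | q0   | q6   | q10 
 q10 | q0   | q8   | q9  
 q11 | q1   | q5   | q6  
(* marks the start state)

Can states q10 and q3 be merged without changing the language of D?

Every state is reachable, so we keep all 12.
Start with accepting vs non-accepting: {q2,q4,q5,q11} | {q0,q1,q3,q6,q7,q8,q9,q10}.
Refine {q2,q4,q5,q11} on symbol 0: members go to different blocks, giving {q2,q4} and {q5,q11}.
On input 1, block {q0,q1,q3,q6,q7,q8,q9,q10} splits into {q3,q6,q8,q9,q10} and {q0,q1,q7}.
Refine {q3,q6,q8,q9,q10} on symbol 0: members go to different blocks, giving {q3,q9,q10} and {q6,q8}.
The partition is now stable with 5 blocks: {q2,q4} | {q3,q9,q10} | {q5,q11} | {q0,q1,q7} | {q6,q8}.
q10 and q3 lie in the same block of the stable partition, so they are equivalent — no string distinguishes them.

Yes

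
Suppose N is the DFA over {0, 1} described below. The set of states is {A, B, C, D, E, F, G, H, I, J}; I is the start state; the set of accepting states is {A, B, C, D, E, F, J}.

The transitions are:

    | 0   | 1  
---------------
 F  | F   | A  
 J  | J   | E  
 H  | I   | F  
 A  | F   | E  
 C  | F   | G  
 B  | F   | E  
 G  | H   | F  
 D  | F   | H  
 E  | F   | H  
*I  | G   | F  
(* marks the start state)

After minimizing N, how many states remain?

Reachable states from the start: {A,E,F,G,H,I}. Unreachable: {B,C,D,J} — drop them.
Initial partition by acceptance: {A,E,F} | {G,H,I}.
Refine {A,E,F} on symbol 1: members go to different blocks, giving {A,F} and {E}.
Split {A,F} by δ(·,1) → {A} and {F}.
The partition is now stable with 4 blocks: {A} | {G,H,I} | {E} | {F}.

4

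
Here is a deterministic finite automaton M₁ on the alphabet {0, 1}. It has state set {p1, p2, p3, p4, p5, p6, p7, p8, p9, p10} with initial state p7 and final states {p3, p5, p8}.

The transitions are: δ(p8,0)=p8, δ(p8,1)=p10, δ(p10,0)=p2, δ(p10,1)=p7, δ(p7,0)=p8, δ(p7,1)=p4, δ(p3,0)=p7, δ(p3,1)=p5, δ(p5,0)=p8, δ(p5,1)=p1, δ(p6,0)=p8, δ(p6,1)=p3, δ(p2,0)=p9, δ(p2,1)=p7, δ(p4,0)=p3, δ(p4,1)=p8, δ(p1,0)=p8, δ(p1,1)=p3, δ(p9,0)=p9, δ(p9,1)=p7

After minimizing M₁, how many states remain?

7

Reachable states from the start: {p1,p2,p3,p4,p5,p7,p8,p9,p10}. Unreachable: {p6} — drop them.
Start with accepting vs non-accepting: {p3,p5,p8} | {p1,p2,p4,p7,p9,p10}.
Split {p3,p5,p8} by δ(·,0) → {p5,p8} and {p3}.
On input 0, block {p1,p2,p4,p7,p9,p10} splits into {p2,p9,p10} and {p1,p7} and {p4}.
On input 1, block {p5,p8} splits into {p5} and {p8}.
On input 1, block {p1,p7} splits into {p1} and {p7}.
The partition is now stable with 7 blocks: {p5} | {p2,p9,p10} | {p3} | {p1} | {p4} | {p8} | {p7}.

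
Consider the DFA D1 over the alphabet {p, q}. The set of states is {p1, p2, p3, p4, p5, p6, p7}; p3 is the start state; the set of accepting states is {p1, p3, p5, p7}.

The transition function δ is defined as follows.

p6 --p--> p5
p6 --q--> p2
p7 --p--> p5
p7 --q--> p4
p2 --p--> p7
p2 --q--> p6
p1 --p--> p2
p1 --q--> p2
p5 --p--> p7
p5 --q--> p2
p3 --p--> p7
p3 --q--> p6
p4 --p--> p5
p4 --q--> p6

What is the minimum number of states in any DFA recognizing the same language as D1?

2

Reachable states from the start: {p2,p3,p4,p5,p6,p7}. Unreachable: {p1} — drop them.
P0 = {p3,p5,p7} | {p2,p4,p6}.
The partition is now stable with 2 blocks: {p3,p5,p7} | {p2,p4,p6}.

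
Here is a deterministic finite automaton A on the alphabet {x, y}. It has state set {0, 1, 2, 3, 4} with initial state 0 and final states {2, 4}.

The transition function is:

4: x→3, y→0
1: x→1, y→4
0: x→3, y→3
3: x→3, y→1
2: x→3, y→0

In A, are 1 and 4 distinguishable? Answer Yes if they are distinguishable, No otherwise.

States {2} cannot be reached from the start state, so discard them.
P0 = {4} | {0,1,3}.
Split {0,1,3} by δ(·,y) → {0,3} and {1}.
Refine {0,3} on symbol y: members go to different blocks, giving {0} and {3}.
No further refinement is possible. Final partition (4 blocks): {4} | {0} | {1} | {3}.
1 and 4 end up in different blocks, so they are distinguishable. For instance, the string 'ε' is accepted from only 4.

Yes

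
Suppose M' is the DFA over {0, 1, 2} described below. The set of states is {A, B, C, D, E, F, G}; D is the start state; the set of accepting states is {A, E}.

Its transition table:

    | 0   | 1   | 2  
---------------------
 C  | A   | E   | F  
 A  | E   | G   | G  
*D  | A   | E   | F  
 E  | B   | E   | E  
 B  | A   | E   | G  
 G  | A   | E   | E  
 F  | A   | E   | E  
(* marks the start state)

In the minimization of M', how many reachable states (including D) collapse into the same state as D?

2

States {C} cannot be reached from the start state, so discard them.
Initial partition by acceptance: {A,E} | {B,D,F,G}.
On input 0, block {A,E} splits into {A} and {E}.
Refine {B,D,F,G} on symbol 2: members go to different blocks, giving {B,D} and {F,G}.
No further refinement is possible. Final partition (4 blocks): {A} | {B,D} | {E} | {F,G}.
State D belongs to the block {B,D}, which has 2 states.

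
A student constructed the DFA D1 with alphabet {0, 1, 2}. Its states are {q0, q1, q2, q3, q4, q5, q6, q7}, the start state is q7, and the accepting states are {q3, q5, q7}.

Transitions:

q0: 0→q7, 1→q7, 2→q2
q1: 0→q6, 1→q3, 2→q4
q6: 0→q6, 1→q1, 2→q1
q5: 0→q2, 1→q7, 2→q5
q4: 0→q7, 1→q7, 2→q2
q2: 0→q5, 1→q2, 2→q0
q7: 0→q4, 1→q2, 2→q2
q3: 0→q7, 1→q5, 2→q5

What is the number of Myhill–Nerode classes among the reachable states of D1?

4

States {q1,q3,q6} cannot be reached from the start state, so discard them.
P0 = {q5,q7} | {q0,q2,q4}.
Refine {q5,q7} on symbol 1: members go to different blocks, giving {q5} and {q7}.
On input 0, block {q0,q2,q4} splits into {q0,q4} and {q2}.
The partition is now stable with 4 blocks: {q5} | {q0,q4} | {q7} | {q2}.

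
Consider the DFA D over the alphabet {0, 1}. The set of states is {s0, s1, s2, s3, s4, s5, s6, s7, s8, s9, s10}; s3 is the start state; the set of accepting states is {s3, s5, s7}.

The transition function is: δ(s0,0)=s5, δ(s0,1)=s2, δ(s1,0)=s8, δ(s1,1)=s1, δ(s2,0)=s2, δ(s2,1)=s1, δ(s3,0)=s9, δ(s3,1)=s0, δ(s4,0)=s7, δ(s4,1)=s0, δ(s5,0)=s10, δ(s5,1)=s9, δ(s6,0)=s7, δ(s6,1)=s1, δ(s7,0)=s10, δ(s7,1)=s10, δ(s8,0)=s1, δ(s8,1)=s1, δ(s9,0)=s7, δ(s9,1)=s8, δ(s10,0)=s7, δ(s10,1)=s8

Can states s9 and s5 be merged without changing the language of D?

No

First remove the unreachable states {s4,s6}; 9 states remain.
Initial partition by acceptance: {s3,s5,s7} | {s0,s1,s2,s8,s9,s10}.
Split {s0,s1,s2,s8,s9,s10} by δ(·,0) → {s0,s9,s10} and {s1,s2,s8}.
Stable partition: {s3,s5,s7} | {s0,s9,s10} | {s1,s2,s8} — 3 equivalence classes.
s9 and s5 end up in different blocks, so they are distinguishable. For instance, the string 'ε' is accepted from only s5.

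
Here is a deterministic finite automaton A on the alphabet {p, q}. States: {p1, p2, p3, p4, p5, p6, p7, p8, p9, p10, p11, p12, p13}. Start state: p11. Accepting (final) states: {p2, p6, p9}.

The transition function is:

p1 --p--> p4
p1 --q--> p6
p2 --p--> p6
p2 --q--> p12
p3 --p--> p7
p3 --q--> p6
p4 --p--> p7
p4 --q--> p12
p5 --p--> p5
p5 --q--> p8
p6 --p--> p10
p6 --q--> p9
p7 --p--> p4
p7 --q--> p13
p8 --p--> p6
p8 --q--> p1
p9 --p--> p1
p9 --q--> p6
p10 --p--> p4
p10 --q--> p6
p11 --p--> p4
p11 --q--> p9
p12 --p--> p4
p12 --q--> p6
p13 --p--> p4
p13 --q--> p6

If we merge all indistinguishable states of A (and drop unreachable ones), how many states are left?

First remove the unreachable states {p2,p3,p5,p8}; 9 states remain.
Start with accepting vs non-accepting: {p6,p9} | {p1,p4,p7,p10,p11,p12,p13}.
Refine {p1,p4,p7,p10,p11,p12,p13} on symbol q: members go to different blocks, giving {p1,p10,p11,p12,p13} and {p4,p7}.
Stable partition: {p6,p9} | {p1,p10,p11,p12,p13} | {p4,p7} — 3 equivalence classes.

3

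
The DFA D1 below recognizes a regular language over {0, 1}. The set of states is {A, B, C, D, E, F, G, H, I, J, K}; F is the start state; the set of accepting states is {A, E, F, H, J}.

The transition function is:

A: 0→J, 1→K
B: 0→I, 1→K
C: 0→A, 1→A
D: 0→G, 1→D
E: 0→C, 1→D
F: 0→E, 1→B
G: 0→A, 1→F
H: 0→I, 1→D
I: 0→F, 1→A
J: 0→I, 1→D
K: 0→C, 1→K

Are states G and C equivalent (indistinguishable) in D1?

First remove the unreachable states {H}; 10 states remain.
Start with accepting vs non-accepting: {A,E,F,J} | {B,C,D,G,I,K}.
Split {A,E,F,J} by δ(·,0) → {A,F} and {E,J}.
Refine {B,C,D,G,I,K} on symbol 0: members go to different blocks, giving {B,D,K} and {C,G,I}.
Stable partition: {A,F} | {B,D,K} | {E,J} | {C,G,I} — 4 equivalence classes.
G and C lie in the same block of the stable partition, so they are equivalent — no string distinguishes them.

Yes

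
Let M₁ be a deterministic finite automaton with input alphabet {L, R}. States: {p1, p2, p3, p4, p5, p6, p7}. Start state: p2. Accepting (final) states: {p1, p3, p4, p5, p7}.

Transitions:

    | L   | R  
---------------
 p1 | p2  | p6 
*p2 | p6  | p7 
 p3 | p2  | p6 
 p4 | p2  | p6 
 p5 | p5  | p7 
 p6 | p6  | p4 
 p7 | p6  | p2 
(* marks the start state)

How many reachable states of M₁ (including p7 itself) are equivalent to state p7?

2

Reachable states from the start: {p2,p4,p6,p7}. Unreachable: {p1,p3,p5} — drop them.
P0 = {p4,p7} | {p2,p6}.
Stable partition: {p4,p7} | {p2,p6} — 2 equivalence classes.
The equivalence class containing p7 is {p4,p7}, of size 2.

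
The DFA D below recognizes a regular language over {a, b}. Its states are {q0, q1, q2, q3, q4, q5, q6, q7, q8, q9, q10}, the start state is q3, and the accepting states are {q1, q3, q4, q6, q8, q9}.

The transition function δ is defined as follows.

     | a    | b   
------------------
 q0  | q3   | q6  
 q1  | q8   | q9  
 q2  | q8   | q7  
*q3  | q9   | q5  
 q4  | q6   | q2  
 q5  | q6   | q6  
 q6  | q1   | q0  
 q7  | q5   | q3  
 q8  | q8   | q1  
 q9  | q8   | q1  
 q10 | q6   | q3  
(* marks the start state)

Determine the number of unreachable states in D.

4

No path from q3 leads to q2, q4, q7, q10; the other 7 states are all reachable.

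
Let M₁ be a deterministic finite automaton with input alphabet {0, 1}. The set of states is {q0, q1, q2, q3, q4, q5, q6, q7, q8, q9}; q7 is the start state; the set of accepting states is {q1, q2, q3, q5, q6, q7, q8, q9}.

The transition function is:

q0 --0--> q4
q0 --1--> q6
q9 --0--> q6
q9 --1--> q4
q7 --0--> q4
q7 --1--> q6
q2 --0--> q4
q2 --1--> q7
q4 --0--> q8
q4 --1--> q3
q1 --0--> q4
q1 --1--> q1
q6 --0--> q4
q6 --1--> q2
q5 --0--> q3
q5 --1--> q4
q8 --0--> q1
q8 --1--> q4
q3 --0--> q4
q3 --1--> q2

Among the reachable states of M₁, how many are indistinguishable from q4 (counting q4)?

1

First remove the unreachable states {q0,q5,q9}; 7 states remain.
P0 = {q1,q2,q3,q6,q7,q8} | {q4}.
On input 0, block {q1,q2,q3,q6,q7,q8} splits into {q1,q2,q3,q6,q7} and {q8}.
No further refinement is possible. Final partition (3 blocks): {q1,q2,q3,q6,q7} | {q4} | {q8}.
State q4 belongs to the block {q4}, which has 1 states.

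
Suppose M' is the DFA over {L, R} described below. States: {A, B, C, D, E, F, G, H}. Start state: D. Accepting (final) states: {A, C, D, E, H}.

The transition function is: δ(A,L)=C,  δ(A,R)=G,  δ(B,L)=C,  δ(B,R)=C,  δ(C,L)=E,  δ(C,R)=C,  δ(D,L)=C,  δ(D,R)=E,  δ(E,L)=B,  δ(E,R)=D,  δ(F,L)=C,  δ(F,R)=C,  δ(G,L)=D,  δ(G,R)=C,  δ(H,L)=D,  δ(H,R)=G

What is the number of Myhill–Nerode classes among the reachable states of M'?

States {A,F,G,H} cannot be reached from the start state, so discard them.
Initial partition by acceptance: {C,D,E} | {B}.
On input L, block {C,D,E} splits into {C,D} and {E}.
Split {C,D} by δ(·,L) → {C} and {D}.
The partition is now stable with 4 blocks: {C} | {B} | {E} | {D}.

4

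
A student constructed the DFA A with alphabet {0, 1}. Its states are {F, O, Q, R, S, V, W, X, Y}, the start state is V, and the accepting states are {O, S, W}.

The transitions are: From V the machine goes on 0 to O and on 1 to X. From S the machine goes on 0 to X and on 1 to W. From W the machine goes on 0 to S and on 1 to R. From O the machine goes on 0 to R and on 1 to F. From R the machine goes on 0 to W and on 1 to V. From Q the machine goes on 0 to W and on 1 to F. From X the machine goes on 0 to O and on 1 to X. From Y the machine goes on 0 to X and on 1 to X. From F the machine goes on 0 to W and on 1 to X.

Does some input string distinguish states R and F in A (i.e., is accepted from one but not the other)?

States {Q,Y} cannot be reached from the start state, so discard them.
P0 = {O,S,W} | {F,R,V,X}.
Refine {O,S,W} on symbol 0: members go to different blocks, giving {O,S} and {W}.
Split {O,S} by δ(·,1) → {O} and {S}.
Refine {F,R,V,X} on symbol 0: members go to different blocks, giving {V,X} and {F,R}.
No further refinement is possible. Final partition (5 blocks): {O} | {V,X} | {W} | {S} | {F,R}.
R and F lie in the same block of the stable partition, so they are equivalent — no string distinguishes them.

No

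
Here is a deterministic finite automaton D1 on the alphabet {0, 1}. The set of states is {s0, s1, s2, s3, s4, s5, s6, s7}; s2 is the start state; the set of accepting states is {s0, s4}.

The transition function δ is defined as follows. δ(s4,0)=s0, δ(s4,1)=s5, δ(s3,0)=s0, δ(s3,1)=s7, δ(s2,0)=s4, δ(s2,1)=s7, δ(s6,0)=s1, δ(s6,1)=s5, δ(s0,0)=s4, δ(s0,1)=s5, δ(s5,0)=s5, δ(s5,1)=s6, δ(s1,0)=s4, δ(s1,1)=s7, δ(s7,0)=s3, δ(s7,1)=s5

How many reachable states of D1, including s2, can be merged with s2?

P0 = {s0,s4} | {s1,s2,s3,s5,s6,s7}.
Split {s1,s2,s3,s5,s6,s7} by δ(·,0) → {s1,s2,s3} and {s5,s6,s7}.
Refine {s5,s6,s7} on symbol 0: members go to different blocks, giving {s6,s7} and {s5}.
Stable partition: {s0,s4} | {s1,s2,s3} | {s6,s7} | {s5} — 4 equivalence classes.
The equivalence class containing s2 is {s1,s2,s3}, of size 3.

3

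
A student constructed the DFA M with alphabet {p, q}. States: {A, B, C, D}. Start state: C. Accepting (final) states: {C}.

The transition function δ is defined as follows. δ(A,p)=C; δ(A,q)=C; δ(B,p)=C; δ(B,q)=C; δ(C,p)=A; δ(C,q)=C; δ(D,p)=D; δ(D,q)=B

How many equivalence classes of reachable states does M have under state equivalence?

First remove the unreachable states {B,D}; 2 states remain.
P0 = {C} | {A}.
No further refinement is possible. Final partition (2 blocks): {C} | {A}.

2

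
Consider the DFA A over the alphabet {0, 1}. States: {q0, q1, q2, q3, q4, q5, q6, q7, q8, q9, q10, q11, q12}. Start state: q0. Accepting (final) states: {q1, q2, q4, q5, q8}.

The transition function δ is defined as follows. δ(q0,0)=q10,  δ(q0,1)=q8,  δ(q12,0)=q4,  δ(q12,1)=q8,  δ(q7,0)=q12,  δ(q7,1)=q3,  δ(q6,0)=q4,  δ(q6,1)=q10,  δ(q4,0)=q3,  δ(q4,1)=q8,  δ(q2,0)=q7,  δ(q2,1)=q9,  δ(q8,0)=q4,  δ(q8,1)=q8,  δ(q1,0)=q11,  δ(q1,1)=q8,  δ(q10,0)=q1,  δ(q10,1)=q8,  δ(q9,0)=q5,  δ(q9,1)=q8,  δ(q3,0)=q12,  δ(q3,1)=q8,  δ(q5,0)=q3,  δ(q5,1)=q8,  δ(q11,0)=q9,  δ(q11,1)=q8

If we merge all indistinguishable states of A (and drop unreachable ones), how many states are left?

First remove the unreachable states {q2,q6,q7}; 10 states remain.
Start with accepting vs non-accepting: {q1,q4,q5,q8} | {q0,q3,q9,q10,q11,q12}.
On input 0, block {q1,q4,q5,q8} splits into {q1,q4,q5} and {q8}.
On input 0, block {q0,q3,q9,q10,q11,q12} splits into {q0,q3,q11} and {q9,q10,q12}.
The partition is now stable with 4 blocks: {q1,q4,q5} | {q0,q3,q11} | {q8} | {q9,q10,q12}.

4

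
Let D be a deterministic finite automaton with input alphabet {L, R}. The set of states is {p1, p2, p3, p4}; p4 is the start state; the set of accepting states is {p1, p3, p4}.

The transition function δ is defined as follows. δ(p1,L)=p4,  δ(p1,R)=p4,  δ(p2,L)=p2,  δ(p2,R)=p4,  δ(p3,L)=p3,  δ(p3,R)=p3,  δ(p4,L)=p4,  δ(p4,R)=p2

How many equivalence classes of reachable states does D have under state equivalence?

First remove the unreachable states {p1,p3}; 2 states remain.
Initial partition by acceptance: {p4} | {p2}.
Stable partition: {p4} | {p2} — 2 equivalence classes.

2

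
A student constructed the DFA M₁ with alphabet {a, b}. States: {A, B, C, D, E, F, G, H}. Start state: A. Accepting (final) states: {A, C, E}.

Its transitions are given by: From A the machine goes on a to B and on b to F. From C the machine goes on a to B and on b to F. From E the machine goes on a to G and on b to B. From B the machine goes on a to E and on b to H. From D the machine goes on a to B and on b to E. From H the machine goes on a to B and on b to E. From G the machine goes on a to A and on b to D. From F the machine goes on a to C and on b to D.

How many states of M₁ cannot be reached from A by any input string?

Every one of the 8 states is reachable from A.

0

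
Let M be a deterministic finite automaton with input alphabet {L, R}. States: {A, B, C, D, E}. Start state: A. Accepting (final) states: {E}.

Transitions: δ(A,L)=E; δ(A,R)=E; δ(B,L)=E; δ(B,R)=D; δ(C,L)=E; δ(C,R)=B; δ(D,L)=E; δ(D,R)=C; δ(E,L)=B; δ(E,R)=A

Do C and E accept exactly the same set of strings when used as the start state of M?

All states are reachable from the start state.
Initial partition by acceptance: {E} | {A,B,C,D}.
Refine {A,B,C,D} on symbol R: members go to different blocks, giving {B,C,D} and {A}.
No further refinement is possible. Final partition (3 blocks): {E} | {B,C,D} | {A}.
C and E end up in different blocks, so they are distinguishable. For instance, the string 'ε' is accepted from only E.

No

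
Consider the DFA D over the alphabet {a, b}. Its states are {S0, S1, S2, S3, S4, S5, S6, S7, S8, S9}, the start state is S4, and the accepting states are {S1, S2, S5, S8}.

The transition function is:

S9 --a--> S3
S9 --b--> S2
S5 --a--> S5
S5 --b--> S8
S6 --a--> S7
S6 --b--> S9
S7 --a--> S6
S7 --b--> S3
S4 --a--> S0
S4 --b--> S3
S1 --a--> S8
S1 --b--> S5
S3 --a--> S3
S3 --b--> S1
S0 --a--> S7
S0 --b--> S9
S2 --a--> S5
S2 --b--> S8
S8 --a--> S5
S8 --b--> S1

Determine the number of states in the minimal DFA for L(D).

Start with accepting vs non-accepting: {S1,S2,S5,S8} | {S0,S3,S4,S6,S7,S9}.
Refine {S0,S3,S4,S6,S7,S9} on symbol b: members go to different blocks, giving {S0,S4,S6,S7} and {S3,S9}.
No further refinement is possible. Final partition (3 blocks): {S1,S2,S5,S8} | {S0,S4,S6,S7} | {S3,S9}.

3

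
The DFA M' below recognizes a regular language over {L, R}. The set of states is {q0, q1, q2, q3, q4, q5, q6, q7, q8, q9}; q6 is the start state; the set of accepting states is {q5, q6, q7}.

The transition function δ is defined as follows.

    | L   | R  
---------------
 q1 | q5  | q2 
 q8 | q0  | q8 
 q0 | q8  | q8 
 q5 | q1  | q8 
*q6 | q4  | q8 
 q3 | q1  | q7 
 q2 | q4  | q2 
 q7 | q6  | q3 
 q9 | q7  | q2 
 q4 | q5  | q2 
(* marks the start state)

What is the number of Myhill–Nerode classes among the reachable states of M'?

Reachable states from the start: {q0,q1,q2,q4,q5,q6,q8}. Unreachable: {q3,q7,q9} — drop them.
P0 = {q5,q6} | {q0,q1,q2,q4,q8}.
Refine {q0,q1,q2,q4,q8} on symbol L: members go to different blocks, giving {q0,q2,q8} and {q1,q4}.
Split {q0,q2,q8} by δ(·,L) → {q0,q8} and {q2}.
Stable partition: {q5,q6} | {q0,q8} | {q1,q4} | {q2} — 4 equivalence classes.

4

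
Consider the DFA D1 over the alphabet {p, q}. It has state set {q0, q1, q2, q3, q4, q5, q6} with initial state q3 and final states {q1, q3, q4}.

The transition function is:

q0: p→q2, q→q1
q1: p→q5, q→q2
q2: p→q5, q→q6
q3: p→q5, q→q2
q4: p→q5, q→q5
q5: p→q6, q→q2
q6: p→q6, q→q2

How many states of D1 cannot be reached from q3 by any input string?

3

BFS from q3 reaches {q2, q3, q5, q6}; the 3 state(s) q0, q1, q4 are never visited.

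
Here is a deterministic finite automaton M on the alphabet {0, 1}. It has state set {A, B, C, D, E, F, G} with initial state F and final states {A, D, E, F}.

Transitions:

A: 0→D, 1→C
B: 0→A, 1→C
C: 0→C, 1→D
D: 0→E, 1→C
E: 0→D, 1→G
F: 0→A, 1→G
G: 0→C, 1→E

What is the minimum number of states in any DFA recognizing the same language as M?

2

First remove the unreachable states {B}; 6 states remain.
Start with accepting vs non-accepting: {A,D,E,F} | {C,G}.
The partition is now stable with 2 blocks: {A,D,E,F} | {C,G}.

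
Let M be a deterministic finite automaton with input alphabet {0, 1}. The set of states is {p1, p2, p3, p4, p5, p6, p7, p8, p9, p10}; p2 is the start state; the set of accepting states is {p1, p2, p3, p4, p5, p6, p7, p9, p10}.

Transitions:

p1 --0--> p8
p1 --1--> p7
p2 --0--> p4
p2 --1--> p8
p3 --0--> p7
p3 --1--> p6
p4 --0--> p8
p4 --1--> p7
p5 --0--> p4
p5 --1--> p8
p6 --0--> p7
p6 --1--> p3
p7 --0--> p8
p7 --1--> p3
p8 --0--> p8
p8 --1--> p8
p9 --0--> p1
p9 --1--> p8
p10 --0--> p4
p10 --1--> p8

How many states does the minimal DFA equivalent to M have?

States {p1,p5,p9,p10} cannot be reached from the start state, so discard them.
Initial partition by acceptance: {p2,p3,p4,p6,p7} | {p8}.
Split {p2,p3,p4,p6,p7} by δ(·,0) → {p2,p3,p6} and {p4,p7}.
On input 1, block {p2,p3,p6} splits into {p3,p6} and {p2}.
Split {p4,p7} by δ(·,1) → {p4} and {p7}.
Stable partition: {p3,p6} | {p8} | {p4} | {p2} | {p7} — 5 equivalence classes.

5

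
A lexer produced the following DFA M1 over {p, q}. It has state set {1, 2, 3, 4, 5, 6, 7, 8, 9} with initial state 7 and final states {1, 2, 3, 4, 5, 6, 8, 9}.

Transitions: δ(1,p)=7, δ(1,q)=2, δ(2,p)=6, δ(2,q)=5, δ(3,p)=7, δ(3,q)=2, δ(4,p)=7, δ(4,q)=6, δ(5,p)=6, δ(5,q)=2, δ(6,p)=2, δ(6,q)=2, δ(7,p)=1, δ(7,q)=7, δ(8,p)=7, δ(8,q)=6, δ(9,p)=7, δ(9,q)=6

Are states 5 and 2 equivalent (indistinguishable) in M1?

Yes

Reachable states from the start: {1,2,5,6,7}. Unreachable: {3,4,8,9} — drop them.
P0 = {1,2,5,6} | {7}.
Refine {1,2,5,6} on symbol p: members go to different blocks, giving {2,5,6} and {1}.
No further refinement is possible. Final partition (3 blocks): {2,5,6} | {7} | {1}.
5 and 2 lie in the same block of the stable partition, so they are equivalent — no string distinguishes them.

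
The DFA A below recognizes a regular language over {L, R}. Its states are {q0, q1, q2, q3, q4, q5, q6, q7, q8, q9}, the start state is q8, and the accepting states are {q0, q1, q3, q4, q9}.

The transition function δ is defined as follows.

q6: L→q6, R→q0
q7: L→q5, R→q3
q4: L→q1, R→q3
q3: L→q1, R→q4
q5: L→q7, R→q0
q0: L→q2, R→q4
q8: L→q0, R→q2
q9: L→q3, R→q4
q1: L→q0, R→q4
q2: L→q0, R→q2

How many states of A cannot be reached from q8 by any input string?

4

No path from q8 leads to q5, q6, q7, q9; the other 6 states are all reachable.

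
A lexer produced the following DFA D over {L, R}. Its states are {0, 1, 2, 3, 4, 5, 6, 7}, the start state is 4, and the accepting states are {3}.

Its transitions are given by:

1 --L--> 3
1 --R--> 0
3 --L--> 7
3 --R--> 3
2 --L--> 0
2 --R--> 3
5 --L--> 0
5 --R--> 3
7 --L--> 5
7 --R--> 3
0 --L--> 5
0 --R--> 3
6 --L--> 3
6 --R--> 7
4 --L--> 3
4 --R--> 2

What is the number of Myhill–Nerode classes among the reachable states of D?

3

States {1,6} cannot be reached from the start state, so discard them.
Start with accepting vs non-accepting: {3} | {0,2,4,5,7}.
Refine {0,2,4,5,7} on symbol L: members go to different blocks, giving {0,2,5,7} and {4}.
The partition is now stable with 3 blocks: {3} | {0,2,5,7} | {4}.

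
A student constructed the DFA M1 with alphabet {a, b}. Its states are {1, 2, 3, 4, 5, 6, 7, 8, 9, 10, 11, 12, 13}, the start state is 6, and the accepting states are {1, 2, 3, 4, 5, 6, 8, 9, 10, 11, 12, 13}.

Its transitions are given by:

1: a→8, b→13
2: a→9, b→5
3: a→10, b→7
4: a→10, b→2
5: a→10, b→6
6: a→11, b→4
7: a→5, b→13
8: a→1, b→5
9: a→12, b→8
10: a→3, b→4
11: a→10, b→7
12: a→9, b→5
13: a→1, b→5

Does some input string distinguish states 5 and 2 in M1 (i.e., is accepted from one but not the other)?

Start with accepting vs non-accepting: {1,2,3,4,5,6,8,9,10,11,12,13} | {7}.
Refine {1,2,3,4,5,6,8,9,10,11,12,13} on symbol b: members go to different blocks, giving {1,2,4,5,6,8,9,10,12,13} and {3,11}.
Split {1,2,4,5,6,8,9,10,12,13} by δ(·,a) → {1,2,4,5,8,9,12,13} and {6,10}.
Refine {1,2,4,5,8,9,12,13} on symbol a: members go to different blocks, giving {1,2,8,9,12,13} and {4,5}.
On input b, block {1,2,8,9,12,13} splits into {2,8,12,13} and {1,9}.
Split {4,5} by δ(·,b) → {4} and {5}.
Stable partition: {2,8,12,13} | {7} | {3,11} | {6,10} | {4} | {1,9} | {5} — 7 equivalence classes.
5 and 2 end up in different blocks, so they are distinguishable. For instance, the string 'aab' is accepted from only 2.

Yes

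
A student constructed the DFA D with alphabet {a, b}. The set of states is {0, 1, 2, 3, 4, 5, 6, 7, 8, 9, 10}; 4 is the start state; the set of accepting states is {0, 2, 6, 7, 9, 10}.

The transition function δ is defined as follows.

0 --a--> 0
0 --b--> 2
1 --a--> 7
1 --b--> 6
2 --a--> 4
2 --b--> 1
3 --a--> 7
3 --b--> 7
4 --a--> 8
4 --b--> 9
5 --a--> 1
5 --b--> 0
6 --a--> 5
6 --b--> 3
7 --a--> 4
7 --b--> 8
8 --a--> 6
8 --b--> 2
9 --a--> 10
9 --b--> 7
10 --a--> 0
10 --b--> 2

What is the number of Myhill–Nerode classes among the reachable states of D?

Initial partition by acceptance: {0,2,6,7,9,10} | {1,3,4,5,8}.
Split {0,2,6,7,9,10} by δ(·,a) → {0,9,10} and {2,6,7}.
Split {1,3,4,5,8} by δ(·,a) → {1,3,8} and {4,5}.
The partition is now stable with 4 blocks: {0,9,10} | {1,3,8} | {2,6,7} | {4,5}.

4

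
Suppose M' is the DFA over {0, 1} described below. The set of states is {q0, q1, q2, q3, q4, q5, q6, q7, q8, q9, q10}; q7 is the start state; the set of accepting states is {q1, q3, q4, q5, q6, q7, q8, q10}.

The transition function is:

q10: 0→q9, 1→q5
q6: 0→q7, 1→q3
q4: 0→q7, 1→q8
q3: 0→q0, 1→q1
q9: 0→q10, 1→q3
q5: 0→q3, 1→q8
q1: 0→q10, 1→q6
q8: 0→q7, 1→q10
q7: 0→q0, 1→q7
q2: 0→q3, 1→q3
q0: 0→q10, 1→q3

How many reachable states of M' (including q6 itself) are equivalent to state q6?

2

First remove the unreachable states {q2,q4}; 9 states remain.
Start with accepting vs non-accepting: {q1,q3,q5,q6,q7,q8,q10} | {q0,q9}.
Split {q1,q3,q5,q6,q7,q8,q10} by δ(·,0) → {q1,q5,q6,q8} and {q3,q7,q10}.
Split {q1,q5,q6,q8} by δ(·,1) → {q1,q5} and {q6,q8}.
Split {q3,q7,q10} by δ(·,1) → {q3,q10} and {q7}.
No further refinement is possible. Final partition (5 blocks): {q1,q5} | {q0,q9} | {q3,q10} | {q6,q8} | {q7}.
The equivalence class containing q6 is {q6,q8}, of size 2.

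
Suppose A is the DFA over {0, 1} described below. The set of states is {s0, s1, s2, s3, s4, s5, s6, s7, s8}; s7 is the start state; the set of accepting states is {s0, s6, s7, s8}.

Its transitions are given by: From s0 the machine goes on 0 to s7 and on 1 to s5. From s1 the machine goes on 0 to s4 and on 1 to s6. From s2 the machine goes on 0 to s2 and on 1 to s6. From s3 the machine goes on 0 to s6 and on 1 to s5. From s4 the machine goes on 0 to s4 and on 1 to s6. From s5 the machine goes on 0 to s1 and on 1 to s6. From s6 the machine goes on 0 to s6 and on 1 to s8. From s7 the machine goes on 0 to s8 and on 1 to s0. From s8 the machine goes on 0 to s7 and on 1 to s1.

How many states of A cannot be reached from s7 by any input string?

2

Starting at s7 and following transitions, the reachable set is {s0, s1, s4, s5, s6, s7, s8}. That leaves s2, s3 unreachable — 2 in total.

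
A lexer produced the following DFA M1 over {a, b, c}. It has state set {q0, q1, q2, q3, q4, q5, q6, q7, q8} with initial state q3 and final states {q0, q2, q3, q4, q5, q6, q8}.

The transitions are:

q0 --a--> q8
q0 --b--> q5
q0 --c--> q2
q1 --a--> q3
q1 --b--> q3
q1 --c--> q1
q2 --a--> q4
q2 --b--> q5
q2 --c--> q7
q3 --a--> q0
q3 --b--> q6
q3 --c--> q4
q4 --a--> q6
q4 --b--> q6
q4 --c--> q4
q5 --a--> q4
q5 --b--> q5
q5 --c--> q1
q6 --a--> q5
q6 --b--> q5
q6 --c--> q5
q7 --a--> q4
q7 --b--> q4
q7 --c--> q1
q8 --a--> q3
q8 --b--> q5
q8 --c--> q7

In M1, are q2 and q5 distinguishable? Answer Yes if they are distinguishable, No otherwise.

All states are reachable from the start state.
P0 = {q0,q2,q3,q4,q5,q6,q8} | {q1,q7}.
Split {q0,q2,q3,q4,q5,q6,q8} by δ(·,c) → {q0,q3,q4,q6} and {q2,q5,q8}.
Refine {q0,q3,q4,q6} on symbol a: members go to different blocks, giving {q0,q6} and {q3,q4}.
Stable partition: {q0,q6} | {q1,q7} | {q2,q5,q8} | {q3,q4} — 4 equivalence classes.
q2 and q5 lie in the same block of the stable partition, so they are equivalent — no string distinguishes them.

No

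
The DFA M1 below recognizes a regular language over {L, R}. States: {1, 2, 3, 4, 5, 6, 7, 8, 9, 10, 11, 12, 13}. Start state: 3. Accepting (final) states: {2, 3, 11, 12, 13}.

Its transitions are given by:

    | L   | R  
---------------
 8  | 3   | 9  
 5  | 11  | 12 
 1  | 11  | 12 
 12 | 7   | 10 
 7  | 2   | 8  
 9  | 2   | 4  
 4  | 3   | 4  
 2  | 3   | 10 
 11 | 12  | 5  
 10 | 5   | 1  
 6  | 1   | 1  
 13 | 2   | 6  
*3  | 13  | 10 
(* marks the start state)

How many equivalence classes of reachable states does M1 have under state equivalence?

6

Start with accepting vs non-accepting: {2,3,11,12,13} | {1,4,5,6,7,8,9,10}.
Split {2,3,11,12,13} by δ(·,L) → {2,3,11,13} and {12}.
Split {2,3,11,13} by δ(·,L) → {2,3,13} and {11}.
Split {1,4,5,6,7,8,9,10} by δ(·,L) → {4,7,8,9} and {1,5} and {6,10}.
Stable partition: {2,3,13} | {4,7,8,9} | {12} | {11} | {1,5} | {6,10} — 6 equivalence classes.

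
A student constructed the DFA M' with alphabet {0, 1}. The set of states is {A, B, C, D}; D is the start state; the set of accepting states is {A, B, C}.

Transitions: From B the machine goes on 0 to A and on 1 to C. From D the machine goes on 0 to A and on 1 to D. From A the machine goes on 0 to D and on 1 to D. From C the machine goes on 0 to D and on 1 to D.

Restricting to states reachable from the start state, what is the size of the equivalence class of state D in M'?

States {B,C} cannot be reached from the start state, so discard them.
Start with accepting vs non-accepting: {A} | {D}.
No further refinement is possible. Final partition (2 blocks): {A} | {D}.
State D belongs to the block {D}, which has 1 states.

1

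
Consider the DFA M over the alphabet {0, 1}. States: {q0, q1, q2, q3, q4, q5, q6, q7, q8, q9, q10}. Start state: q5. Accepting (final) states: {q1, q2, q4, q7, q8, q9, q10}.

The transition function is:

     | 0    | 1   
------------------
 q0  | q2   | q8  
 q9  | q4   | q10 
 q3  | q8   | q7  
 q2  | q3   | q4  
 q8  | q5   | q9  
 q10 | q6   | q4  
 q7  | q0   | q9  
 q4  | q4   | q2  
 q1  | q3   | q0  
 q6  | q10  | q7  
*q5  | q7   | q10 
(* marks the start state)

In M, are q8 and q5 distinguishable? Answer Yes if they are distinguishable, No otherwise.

Yes

Reachable states from the start: {q0,q2,q3,q4,q5,q6,q7,q8,q9,q10}. Unreachable: {q1} — drop them.
Start with accepting vs non-accepting: {q2,q4,q7,q8,q9,q10} | {q0,q3,q5,q6}.
On input 0, block {q2,q4,q7,q8,q9,q10} splits into {q2,q7,q8,q10} and {q4,q9}.
No further refinement is possible. Final partition (3 blocks): {q2,q7,q8,q10} | {q0,q3,q5,q6} | {q4,q9}.
q8 and q5 end up in different blocks, so they are distinguishable. For instance, the string 'ε' is accepted from only q8.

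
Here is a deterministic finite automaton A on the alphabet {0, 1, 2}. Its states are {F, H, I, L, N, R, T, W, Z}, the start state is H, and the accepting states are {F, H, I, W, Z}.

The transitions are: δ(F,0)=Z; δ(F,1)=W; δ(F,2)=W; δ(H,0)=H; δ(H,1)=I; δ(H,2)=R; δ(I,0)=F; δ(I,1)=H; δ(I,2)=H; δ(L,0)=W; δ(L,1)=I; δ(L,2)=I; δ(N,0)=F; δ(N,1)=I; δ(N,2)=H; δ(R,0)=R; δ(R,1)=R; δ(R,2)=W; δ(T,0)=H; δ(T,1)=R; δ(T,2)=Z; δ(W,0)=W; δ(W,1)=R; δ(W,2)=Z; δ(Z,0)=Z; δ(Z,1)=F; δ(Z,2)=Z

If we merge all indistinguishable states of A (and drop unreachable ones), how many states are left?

Reachable states from the start: {F,H,I,R,W,Z}. Unreachable: {L,N,T} — drop them.
Start with accepting vs non-accepting: {F,H,I,W,Z} | {R}.
On input 1, block {F,H,I,W,Z} splits into {F,H,I,Z} and {W}.
Split {F,H,I,Z} by δ(·,1) → {H,I,Z} and {F}.
Refine {H,I,Z} on symbol 0: members go to different blocks, giving {H,Z} and {I}.
On input 1, block {H,Z} splits into {H} and {Z}.
No further refinement is possible. Final partition (6 blocks): {H} | {R} | {W} | {F} | {I} | {Z}.

6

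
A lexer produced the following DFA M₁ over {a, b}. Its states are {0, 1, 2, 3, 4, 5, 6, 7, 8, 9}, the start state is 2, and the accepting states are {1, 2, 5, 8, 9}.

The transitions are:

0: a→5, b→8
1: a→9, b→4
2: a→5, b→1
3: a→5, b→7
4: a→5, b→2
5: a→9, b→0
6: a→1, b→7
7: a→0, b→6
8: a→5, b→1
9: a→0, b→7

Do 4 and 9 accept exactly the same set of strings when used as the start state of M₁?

First remove the unreachable states {3}; 9 states remain.
Initial partition by acceptance: {1,2,5,8,9} | {0,4,6,7}.
Refine {1,2,5,8,9} on symbol a: members go to different blocks, giving {1,2,5,8} and {9}.
On input a, block {1,2,5,8} splits into {1,5} and {2,8}.
Split {0,4,6,7} by δ(·,a) → {0,4,6} and {7}.
Refine {0,4,6} on symbol b: members go to different blocks, giving {0,4} and {6}.
Stable partition: {1,5} | {0,4} | {9} | {2,8} | {7} | {6} — 6 equivalence classes.
4 and 9 end up in different blocks, so they are distinguishable. For instance, the string 'ε' is accepted from only 9.

No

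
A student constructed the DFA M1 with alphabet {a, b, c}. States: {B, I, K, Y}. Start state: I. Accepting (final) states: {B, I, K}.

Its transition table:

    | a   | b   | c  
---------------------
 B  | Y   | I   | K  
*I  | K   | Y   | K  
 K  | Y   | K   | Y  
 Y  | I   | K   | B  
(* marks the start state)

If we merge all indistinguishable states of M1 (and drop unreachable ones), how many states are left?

Start with accepting vs non-accepting: {B,I,K} | {Y}.
Split {B,I,K} by δ(·,a) → {B,K} and {I}.
Split {B,K} by δ(·,b) → {K} and {B}.
Stable partition: {K} | {Y} | {I} | {B} — 4 equivalence classes.

4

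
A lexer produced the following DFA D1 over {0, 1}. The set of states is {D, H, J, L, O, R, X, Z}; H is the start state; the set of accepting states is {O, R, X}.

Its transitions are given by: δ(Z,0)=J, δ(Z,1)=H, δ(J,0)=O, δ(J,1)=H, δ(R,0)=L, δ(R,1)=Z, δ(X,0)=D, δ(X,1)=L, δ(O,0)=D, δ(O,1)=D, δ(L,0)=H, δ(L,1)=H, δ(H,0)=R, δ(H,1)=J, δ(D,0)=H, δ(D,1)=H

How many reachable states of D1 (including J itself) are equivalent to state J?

Reachable states from the start: {D,H,J,L,O,R,Z}. Unreachable: {X} — drop them.
Initial partition by acceptance: {O,R} | {D,H,J,L,Z}.
Split {D,H,J,L,Z} by δ(·,0) → {D,L,Z} and {H,J}.
No further refinement is possible. Final partition (3 blocks): {O,R} | {D,L,Z} | {H,J}.
State J belongs to the block {H,J}, which has 2 states.

2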